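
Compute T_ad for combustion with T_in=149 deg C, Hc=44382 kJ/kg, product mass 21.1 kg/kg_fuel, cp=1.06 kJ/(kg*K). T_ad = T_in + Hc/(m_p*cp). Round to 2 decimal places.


T_ad = T_in + Hc / (m_p * cp)
Denominator = 21.1 * 1.06 = 22.3660
Temperature rise = 44382 / 22.3660 = 1984.35 K
T_ad = 149 + 1984.35 = 2133.35 deg C


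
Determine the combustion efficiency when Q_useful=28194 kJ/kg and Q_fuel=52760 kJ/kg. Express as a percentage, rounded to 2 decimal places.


Efficiency = (Q_useful / Q_fuel) * 100
Efficiency = (28194 / 52760) * 100
Efficiency = 0.5344 * 100 = 53.44%


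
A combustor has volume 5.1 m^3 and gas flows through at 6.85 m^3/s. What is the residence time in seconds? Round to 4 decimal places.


tau = V / Q_flow
tau = 5.1 / 6.85 = 0.7445 s


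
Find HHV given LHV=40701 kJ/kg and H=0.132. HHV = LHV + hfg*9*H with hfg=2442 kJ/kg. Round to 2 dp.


HHV = LHV + hfg * 9 * H
Water addition = 2442 * 9 * 0.132 = 2901.096 kJ/kg
HHV = 40701 + 2901.096 = 43602.10 kJ/kg


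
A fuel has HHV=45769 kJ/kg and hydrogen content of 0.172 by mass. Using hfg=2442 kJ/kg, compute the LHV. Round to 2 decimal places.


LHV = HHV - hfg * 9 * H
Water correction = 2442 * 9 * 0.172 = 3780.216 kJ/kg
LHV = 45769 - 3780.216 = 41988.78 kJ/kg


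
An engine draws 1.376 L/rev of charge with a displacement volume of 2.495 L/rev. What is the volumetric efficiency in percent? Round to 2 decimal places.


eta_v = (V_actual / V_disp) * 100
Ratio = 1.376 / 2.495 = 0.5515
eta_v = 0.5515 * 100 = 55.15%


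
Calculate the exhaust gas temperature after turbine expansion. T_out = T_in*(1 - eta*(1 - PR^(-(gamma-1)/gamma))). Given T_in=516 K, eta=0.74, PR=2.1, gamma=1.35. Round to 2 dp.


T_out = T_in * (1 - eta * (1 - PR^(-(gamma-1)/gamma)))
Exponent = -(1.35-1)/1.35 = -0.25925926
PR^exp = 2.1^(-0.25925926) = 0.82501466
Factor = 1 - 0.74*(1 - 0.82501466) = 0.87051085
T_out = 516 * 0.87051085 = 449.18 K


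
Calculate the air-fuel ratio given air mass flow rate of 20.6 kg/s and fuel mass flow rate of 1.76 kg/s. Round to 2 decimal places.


AFR = m_air / m_fuel
AFR = 20.6 / 1.76 = 11.70


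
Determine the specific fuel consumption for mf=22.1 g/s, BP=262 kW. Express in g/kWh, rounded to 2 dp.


SFC = (mf / BP) * 3600
Rate = 22.1 / 262 = 0.084351 g/(s*kW)
SFC = 0.084351 * 3600 = 303.66 g/kWh


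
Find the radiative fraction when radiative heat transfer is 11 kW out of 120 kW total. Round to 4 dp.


f_rad = Q_rad / Q_total
f_rad = 11 / 120 = 0.0917


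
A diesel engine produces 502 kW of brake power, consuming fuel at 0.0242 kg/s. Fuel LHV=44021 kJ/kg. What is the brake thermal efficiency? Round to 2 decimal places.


eta_BTE = (BP / (mf * LHV)) * 100
Denominator = 0.0242 * 44021 = 1065.3082 kW
eta_BTE = (502 / 1065.3082) * 100 = 47.12%


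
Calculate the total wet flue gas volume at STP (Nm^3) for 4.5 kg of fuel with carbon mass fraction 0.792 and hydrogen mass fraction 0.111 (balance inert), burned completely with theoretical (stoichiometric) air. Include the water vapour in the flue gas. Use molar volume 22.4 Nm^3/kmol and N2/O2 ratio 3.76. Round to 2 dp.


Per kg fuel: CO2 = (C/12 kmol)*22.4 = (0.792/12)*22.4 = 1.47840 Nm^3
Per kg fuel: H2O = (H/2 kmol)*22.4 = (0.111/2)*22.4 = 1.24320 Nm^3
O2 needed per kg fuel = C/12 + H/4 = 0.792/12 + 0.111/4 = 0.09375000 kmol
Per kg fuel: N2 = O2*3.76*22.4 = 0.09375000*3.76*22.4 = 7.89600 Nm^3
Total per kg = 1.47840 + 1.24320 + 7.89600 = 10.61760 Nm^3
Total = 10.61760 * 4.5 = 47.78 Nm^3


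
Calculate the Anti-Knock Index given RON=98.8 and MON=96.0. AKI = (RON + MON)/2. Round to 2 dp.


AKI = (RON + MON) / 2
AKI = (98.8 + 96.0) / 2
AKI = 194.8 / 2 = 97.40


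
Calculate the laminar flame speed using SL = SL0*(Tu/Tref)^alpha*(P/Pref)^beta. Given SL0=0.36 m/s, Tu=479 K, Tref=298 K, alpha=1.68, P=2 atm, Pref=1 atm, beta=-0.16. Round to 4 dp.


SL = SL0 * (Tu/Tref)^alpha * (P/Pref)^beta
T ratio = 479/298 = 1.60738255
(T ratio)^alpha = 1.60738255^1.68 = 2.219629
(P/Pref)^beta = 2^(-0.16) = 0.895025
SL = 0.36 * 2.219629 * 0.895025 = 0.7152 m/s


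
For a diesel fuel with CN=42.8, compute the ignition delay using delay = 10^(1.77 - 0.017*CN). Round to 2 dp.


delay = 10^(1.77 - 0.017*CN)
Exponent = 1.77 - 0.017*42.8 = 1.0424
delay = 10^1.0424 = 11.03 ms


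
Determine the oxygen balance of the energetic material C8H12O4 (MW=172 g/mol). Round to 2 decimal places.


OB = -1600 * (2C + H/2 - O) / MW
Inner = 2*8 + 12/2 - 4 = 18.00
OB = -1600 * 18.00 / 172 = -167.44%


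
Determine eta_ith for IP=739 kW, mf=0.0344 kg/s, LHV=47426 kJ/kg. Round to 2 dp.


eta_ith = (IP / (mf * LHV)) * 100
Denominator = 0.0344 * 47426 = 1631.4544 kW
eta_ith = (739 / 1631.4544) * 100 = 45.30%


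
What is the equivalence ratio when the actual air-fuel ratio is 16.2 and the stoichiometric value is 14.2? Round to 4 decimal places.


phi = AFR_stoich / AFR_actual
phi = 14.2 / 16.2 = 0.8765


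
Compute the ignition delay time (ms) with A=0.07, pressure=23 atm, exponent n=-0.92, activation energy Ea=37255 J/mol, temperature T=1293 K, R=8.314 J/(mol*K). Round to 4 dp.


tau = A * P^n * exp(Ea/(R*T))
P^n = 23^(-0.92) = 0.05587408
Ea/(R*T) = 37255/(8.314*1293) = 3.465581
exp(Ea/(R*T)) = 31.995036
tau = 0.07 * 0.05587408 * 31.995036 = 0.1251 ms


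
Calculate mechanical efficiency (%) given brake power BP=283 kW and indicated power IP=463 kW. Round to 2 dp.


eta_mech = (BP / IP) * 100
Ratio = 283 / 463 = 0.6112
eta_mech = 0.6112 * 100 = 61.12%


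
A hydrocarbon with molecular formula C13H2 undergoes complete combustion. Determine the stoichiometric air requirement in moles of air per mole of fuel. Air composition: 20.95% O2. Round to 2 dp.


Balanced combustion: C13H2 + 13.5 O2 -> 13 CO2 + 1 H2O
O2 needed = C + H/4 = 13 + 2/4 = 13.50 moles
Air moles = O2 / 0.2095 = 13.50 / 0.2095 = 64.44 moles air


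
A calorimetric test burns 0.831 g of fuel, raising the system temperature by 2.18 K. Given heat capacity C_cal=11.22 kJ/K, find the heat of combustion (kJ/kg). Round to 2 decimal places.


Hc = C_cal * delta_T / m_fuel
Q_released = 11.22 * 2.18 = 24.4596 kJ
m_fuel = 0.831 g = 0.831/1000 kg = 0.000831 kg
Hc = 24.4596 / 0.000831 = 29433.94 kJ/kg


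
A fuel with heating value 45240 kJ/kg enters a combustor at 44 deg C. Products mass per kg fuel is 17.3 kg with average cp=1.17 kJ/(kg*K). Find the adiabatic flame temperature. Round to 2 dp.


T_ad = T_in + Hc / (m_p * cp)
Denominator = 17.3 * 1.17 = 20.2410
Temperature rise = 45240 / 20.2410 = 2235.07 K
T_ad = 44 + 2235.07 = 2279.07 deg C


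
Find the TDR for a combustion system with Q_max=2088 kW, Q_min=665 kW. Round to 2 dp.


TDR = Q_max / Q_min
TDR = 2088 / 665 = 3.14


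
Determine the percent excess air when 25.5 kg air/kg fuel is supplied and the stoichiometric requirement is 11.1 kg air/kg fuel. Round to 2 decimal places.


Excess air = actual - stoichiometric = 25.5 - 11.1 = 14.40 kg/kg fuel
Excess air % = (excess / stoich) * 100 = (14.40 / 11.1) * 100 = 129.73%


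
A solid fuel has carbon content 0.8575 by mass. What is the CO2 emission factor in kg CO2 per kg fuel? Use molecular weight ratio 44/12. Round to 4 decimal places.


EF = C_frac * (M_CO2 / M_C)
EF = 0.8575 * (44/12)
EF = 0.8575 * 3.666667 = 3.1442 kg_CO2/kg_fuel


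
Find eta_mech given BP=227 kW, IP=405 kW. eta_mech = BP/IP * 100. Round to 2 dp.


eta_mech = (BP / IP) * 100
Ratio = 227 / 405 = 0.5605
eta_mech = 0.5605 * 100 = 56.05%


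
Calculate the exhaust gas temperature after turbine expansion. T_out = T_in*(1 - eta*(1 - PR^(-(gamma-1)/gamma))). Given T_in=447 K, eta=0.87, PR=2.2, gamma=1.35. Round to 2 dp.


T_out = T_in * (1 - eta * (1 - PR^(-(gamma-1)/gamma)))
Exponent = -(1.35-1)/1.35 = -0.25925926
PR^exp = 2.2^(-0.25925926) = 0.81512413
Factor = 1 - 0.87*(1 - 0.81512413) = 0.83915799
T_out = 447 * 0.83915799 = 375.10 K


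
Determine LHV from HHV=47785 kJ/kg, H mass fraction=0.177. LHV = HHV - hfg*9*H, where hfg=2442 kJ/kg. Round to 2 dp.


LHV = HHV - hfg * 9 * H
Water correction = 2442 * 9 * 0.177 = 3890.106 kJ/kg
LHV = 47785 - 3890.106 = 43894.89 kJ/kg


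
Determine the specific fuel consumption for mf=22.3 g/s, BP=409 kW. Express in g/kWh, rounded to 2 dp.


SFC = (mf / BP) * 3600
Rate = 22.3 / 409 = 0.054523 g/(s*kW)
SFC = 0.054523 * 3600 = 196.28 g/kWh


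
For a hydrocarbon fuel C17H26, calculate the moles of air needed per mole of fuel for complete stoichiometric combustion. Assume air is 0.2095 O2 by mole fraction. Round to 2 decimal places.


Balanced combustion: C17H26 + 23.5 O2 -> 17 CO2 + 13 H2O
O2 needed = C + H/4 = 17 + 26/4 = 23.50 moles
Air moles = O2 / 0.2095 = 23.50 / 0.2095 = 112.17 moles air


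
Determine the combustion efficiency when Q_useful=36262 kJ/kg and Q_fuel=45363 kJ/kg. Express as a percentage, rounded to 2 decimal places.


Efficiency = (Q_useful / Q_fuel) * 100
Efficiency = (36262 / 45363) * 100
Efficiency = 0.7994 * 100 = 79.94%


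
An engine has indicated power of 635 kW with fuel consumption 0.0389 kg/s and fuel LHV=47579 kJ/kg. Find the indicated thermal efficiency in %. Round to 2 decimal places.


eta_ith = (IP / (mf * LHV)) * 100
Denominator = 0.0389 * 47579 = 1850.8231 kW
eta_ith = (635 / 1850.8231) * 100 = 34.31%


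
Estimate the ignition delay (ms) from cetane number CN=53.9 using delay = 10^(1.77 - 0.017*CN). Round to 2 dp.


delay = 10^(1.77 - 0.017*CN)
Exponent = 1.77 - 0.017*53.9 = 0.8537
delay = 10^0.8537 = 7.14 ms


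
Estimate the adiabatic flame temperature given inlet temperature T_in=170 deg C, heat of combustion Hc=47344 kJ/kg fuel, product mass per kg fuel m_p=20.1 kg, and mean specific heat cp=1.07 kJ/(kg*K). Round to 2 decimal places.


T_ad = T_in + Hc / (m_p * cp)
Denominator = 20.1 * 1.07 = 21.5070
Temperature rise = 47344 / 21.5070 = 2201.33 K
T_ad = 170 + 2201.33 = 2371.33 deg C


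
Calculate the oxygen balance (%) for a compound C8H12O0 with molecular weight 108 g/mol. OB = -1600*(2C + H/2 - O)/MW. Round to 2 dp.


OB = -1600 * (2C + H/2 - O) / MW
Inner = 2*8 + 12/2 - 0 = 22.00
OB = -1600 * 22.00 / 108 = -325.93%


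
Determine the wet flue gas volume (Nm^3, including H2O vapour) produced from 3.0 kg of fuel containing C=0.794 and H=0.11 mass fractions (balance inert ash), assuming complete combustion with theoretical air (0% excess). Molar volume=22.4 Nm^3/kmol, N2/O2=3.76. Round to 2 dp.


Per kg fuel: CO2 = (C/12 kmol)*22.4 = (0.794/12)*22.4 = 1.48213 Nm^3
Per kg fuel: H2O = (H/2 kmol)*22.4 = (0.11/2)*22.4 = 1.23200 Nm^3
O2 needed per kg fuel = C/12 + H/4 = 0.794/12 + 0.11/4 = 0.09366667 kmol
Per kg fuel: N2 = O2*3.76*22.4 = 0.09366667*3.76*22.4 = 7.88898 Nm^3
Total per kg = 1.48213 + 1.23200 + 7.88898 = 10.60311 Nm^3
Total = 10.60311 * 3.0 = 31.81 Nm^3


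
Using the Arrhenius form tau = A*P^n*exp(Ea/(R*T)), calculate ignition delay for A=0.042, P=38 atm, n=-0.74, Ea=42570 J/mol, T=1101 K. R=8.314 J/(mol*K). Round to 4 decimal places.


tau = A * P^n * exp(Ea/(R*T))
P^n = 38^(-0.74) = 0.06775793
Ea/(R*T) = 42570/(8.314*1101) = 4.650571
exp(Ea/(R*T)) = 104.644756
tau = 0.042 * 0.06775793 * 104.644756 = 0.2978 ms


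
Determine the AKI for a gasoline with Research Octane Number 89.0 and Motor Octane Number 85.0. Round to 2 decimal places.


AKI = (RON + MON) / 2
AKI = (89.0 + 85.0) / 2
AKI = 174.0 / 2 = 87.00


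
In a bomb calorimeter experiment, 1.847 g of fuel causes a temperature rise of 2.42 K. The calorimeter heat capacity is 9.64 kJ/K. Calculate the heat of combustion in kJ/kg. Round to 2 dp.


Hc = C_cal * delta_T / m_fuel
Q_released = 9.64 * 2.42 = 23.3288 kJ
m_fuel = 1.847 g = 1.847/1000 kg = 0.001847 kg
Hc = 23.3288 / 0.001847 = 12630.64 kJ/kg


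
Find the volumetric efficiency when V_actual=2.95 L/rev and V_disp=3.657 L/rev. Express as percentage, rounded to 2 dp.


eta_v = (V_actual / V_disp) * 100
Ratio = 2.95 / 3.657 = 0.8067
eta_v = 0.8067 * 100 = 80.67%


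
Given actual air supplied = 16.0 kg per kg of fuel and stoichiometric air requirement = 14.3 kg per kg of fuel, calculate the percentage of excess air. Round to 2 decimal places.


Excess air = actual - stoichiometric = 16.0 - 14.3 = 1.70 kg/kg fuel
Excess air % = (excess / stoich) * 100 = (1.70 / 14.3) * 100 = 11.89%


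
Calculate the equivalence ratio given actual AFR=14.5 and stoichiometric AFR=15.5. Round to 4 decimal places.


phi = AFR_stoich / AFR_actual
phi = 15.5 / 14.5 = 1.0690


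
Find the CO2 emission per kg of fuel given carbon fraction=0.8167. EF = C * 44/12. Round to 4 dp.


EF = C_frac * (M_CO2 / M_C)
EF = 0.8167 * (44/12)
EF = 0.8167 * 3.666667 = 2.9946 kg_CO2/kg_fuel


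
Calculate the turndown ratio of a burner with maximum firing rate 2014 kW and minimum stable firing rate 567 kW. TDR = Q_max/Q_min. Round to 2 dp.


TDR = Q_max / Q_min
TDR = 2014 / 567 = 3.55


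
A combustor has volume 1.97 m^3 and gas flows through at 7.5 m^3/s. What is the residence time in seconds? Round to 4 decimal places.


tau = V / Q_flow
tau = 1.97 / 7.5 = 0.2627 s


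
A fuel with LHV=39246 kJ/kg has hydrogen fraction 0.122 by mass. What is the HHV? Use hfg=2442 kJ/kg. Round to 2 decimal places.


HHV = LHV + hfg * 9 * H
Water addition = 2442 * 9 * 0.122 = 2681.316 kJ/kg
HHV = 39246 + 2681.316 = 41927.32 kJ/kg


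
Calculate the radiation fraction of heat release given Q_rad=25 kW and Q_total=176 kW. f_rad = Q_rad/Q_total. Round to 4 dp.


f_rad = Q_rad / Q_total
f_rad = 25 / 176 = 0.1420


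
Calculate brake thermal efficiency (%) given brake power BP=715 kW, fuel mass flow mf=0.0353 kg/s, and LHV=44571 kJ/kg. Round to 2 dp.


eta_BTE = (BP / (mf * LHV)) * 100
Denominator = 0.0353 * 44571 = 1573.3563 kW
eta_BTE = (715 / 1573.3563) * 100 = 45.44%


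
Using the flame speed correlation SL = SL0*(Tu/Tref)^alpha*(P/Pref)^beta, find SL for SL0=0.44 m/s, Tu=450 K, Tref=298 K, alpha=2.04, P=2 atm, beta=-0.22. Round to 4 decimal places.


SL = SL0 * (Tu/Tref)^alpha * (P/Pref)^beta
T ratio = 450/298 = 1.51006711
(T ratio)^alpha = 1.51006711^2.04 = 2.318208
(P/Pref)^beta = 2^(-0.22) = 0.858565
SL = 0.44 * 2.318208 * 0.858565 = 0.8757 m/s


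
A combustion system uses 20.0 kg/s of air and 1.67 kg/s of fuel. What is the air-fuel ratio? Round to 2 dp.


AFR = m_air / m_fuel
AFR = 20.0 / 1.67 = 11.98


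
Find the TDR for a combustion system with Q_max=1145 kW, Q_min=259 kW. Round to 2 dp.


TDR = Q_max / Q_min
TDR = 1145 / 259 = 4.42


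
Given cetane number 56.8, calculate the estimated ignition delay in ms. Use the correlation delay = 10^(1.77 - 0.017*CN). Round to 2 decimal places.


delay = 10^(1.77 - 0.017*CN)
Exponent = 1.77 - 0.017*56.8 = 0.8044
delay = 10^0.8044 = 6.37 ms


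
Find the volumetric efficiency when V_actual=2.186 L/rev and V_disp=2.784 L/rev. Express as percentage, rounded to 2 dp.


eta_v = (V_actual / V_disp) * 100
Ratio = 2.186 / 2.784 = 0.7852
eta_v = 0.7852 * 100 = 78.52%


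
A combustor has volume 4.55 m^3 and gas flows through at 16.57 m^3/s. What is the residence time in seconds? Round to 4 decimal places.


tau = V / Q_flow
tau = 4.55 / 16.57 = 0.2746 s


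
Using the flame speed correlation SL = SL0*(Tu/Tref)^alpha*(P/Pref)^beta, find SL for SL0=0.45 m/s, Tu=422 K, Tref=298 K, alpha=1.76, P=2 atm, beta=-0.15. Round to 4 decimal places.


SL = SL0 * (Tu/Tref)^alpha * (P/Pref)^beta
T ratio = 422/298 = 1.41610738
(T ratio)^alpha = 1.41610738^1.76 = 1.844715
(P/Pref)^beta = 2^(-0.15) = 0.901250
SL = 0.45 * 1.844715 * 0.901250 = 0.7481 m/s


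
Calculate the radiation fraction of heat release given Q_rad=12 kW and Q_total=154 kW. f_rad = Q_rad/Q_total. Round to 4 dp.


f_rad = Q_rad / Q_total
f_rad = 12 / 154 = 0.0779


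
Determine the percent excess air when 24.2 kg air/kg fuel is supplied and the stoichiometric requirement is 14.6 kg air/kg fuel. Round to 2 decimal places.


Excess air = actual - stoichiometric = 24.2 - 14.6 = 9.60 kg/kg fuel
Excess air % = (excess / stoich) * 100 = (9.60 / 14.6) * 100 = 65.75%


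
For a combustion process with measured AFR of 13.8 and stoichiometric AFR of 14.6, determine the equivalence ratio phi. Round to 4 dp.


phi = AFR_stoich / AFR_actual
phi = 14.6 / 13.8 = 1.0580


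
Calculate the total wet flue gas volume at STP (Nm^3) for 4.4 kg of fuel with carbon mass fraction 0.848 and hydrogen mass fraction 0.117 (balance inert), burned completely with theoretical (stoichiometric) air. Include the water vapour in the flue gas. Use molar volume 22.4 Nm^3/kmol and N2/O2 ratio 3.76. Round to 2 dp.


Per kg fuel: CO2 = (C/12 kmol)*22.4 = (0.848/12)*22.4 = 1.58293 Nm^3
Per kg fuel: H2O = (H/2 kmol)*22.4 = (0.117/2)*22.4 = 1.31040 Nm^3
O2 needed per kg fuel = C/12 + H/4 = 0.848/12 + 0.117/4 = 0.09991667 kmol
Per kg fuel: N2 = O2*3.76*22.4 = 0.09991667*3.76*22.4 = 8.41538 Nm^3
Total per kg = 1.58293 + 1.31040 + 8.41538 = 11.30871 Nm^3
Total = 11.30871 * 4.4 = 49.76 Nm^3


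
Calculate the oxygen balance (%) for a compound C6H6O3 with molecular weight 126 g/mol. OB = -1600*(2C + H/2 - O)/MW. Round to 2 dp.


OB = -1600 * (2C + H/2 - O) / MW
Inner = 2*6 + 6/2 - 3 = 12.00
OB = -1600 * 12.00 / 126 = -152.38%


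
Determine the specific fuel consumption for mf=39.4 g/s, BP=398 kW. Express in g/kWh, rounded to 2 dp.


SFC = (mf / BP) * 3600
Rate = 39.4 / 398 = 0.098995 g/(s*kW)
SFC = 0.098995 * 3600 = 356.38 g/kWh


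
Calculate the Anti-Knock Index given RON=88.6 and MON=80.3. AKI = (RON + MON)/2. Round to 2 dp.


AKI = (RON + MON) / 2
AKI = (88.6 + 80.3) / 2
AKI = 168.9 / 2 = 84.45


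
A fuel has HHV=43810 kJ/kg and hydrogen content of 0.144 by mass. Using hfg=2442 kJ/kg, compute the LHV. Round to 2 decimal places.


LHV = HHV - hfg * 9 * H
Water correction = 2442 * 9 * 0.144 = 3164.832 kJ/kg
LHV = 43810 - 3164.832 = 40645.17 kJ/kg


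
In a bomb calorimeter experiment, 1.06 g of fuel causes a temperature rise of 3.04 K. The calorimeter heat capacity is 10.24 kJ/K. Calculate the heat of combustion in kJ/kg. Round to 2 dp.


Hc = C_cal * delta_T / m_fuel
Q_released = 10.24 * 3.04 = 31.1296 kJ
m_fuel = 1.06 g = 1.06/1000 kg = 0.001060 kg
Hc = 31.1296 / 0.001060 = 29367.55 kJ/kg


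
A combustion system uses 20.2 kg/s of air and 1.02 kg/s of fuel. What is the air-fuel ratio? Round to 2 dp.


AFR = m_air / m_fuel
AFR = 20.2 / 1.02 = 19.80


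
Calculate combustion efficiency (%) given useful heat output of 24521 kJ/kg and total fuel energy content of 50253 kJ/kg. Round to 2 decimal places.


Efficiency = (Q_useful / Q_fuel) * 100
Efficiency = (24521 / 50253) * 100
Efficiency = 0.4880 * 100 = 48.80%


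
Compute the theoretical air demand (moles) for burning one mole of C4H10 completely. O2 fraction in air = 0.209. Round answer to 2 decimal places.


Balanced combustion: C4H10 + 6.5 O2 -> 4 CO2 + 5 H2O
O2 needed = C + H/4 = 4 + 10/4 = 6.50 moles
Air moles = O2 / 0.209 = 6.50 / 0.209 = 31.10 moles air


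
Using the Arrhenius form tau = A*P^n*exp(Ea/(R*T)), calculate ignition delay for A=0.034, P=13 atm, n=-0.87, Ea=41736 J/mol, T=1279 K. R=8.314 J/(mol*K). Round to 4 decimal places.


tau = A * P^n * exp(Ea/(R*T))
P^n = 13^(-0.87) = 0.10736662
Ea/(R*T) = 41736/(8.314*1279) = 3.924915
exp(Ea/(R*T)) = 50.648774
tau = 0.034 * 0.10736662 * 50.648774 = 0.1849 ms


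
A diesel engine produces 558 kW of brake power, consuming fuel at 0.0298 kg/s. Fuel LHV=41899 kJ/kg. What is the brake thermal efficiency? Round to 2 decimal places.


eta_BTE = (BP / (mf * LHV)) * 100
Denominator = 0.0298 * 41899 = 1248.5902 kW
eta_BTE = (558 / 1248.5902) * 100 = 44.69%


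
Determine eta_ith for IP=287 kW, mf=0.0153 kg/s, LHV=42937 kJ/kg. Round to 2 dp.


eta_ith = (IP / (mf * LHV)) * 100
Denominator = 0.0153 * 42937 = 656.9361 kW
eta_ith = (287 / 656.9361) * 100 = 43.69%


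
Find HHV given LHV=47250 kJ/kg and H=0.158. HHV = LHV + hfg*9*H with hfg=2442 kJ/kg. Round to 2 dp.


HHV = LHV + hfg * 9 * H
Water addition = 2442 * 9 * 0.158 = 3472.524 kJ/kg
HHV = 47250 + 3472.524 = 50722.52 kJ/kg


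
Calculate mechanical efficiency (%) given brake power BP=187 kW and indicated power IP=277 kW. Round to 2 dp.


eta_mech = (BP / IP) * 100
Ratio = 187 / 277 = 0.6751
eta_mech = 0.6751 * 100 = 67.51%


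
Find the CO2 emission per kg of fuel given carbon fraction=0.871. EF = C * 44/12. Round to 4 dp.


EF = C_frac * (M_CO2 / M_C)
EF = 0.871 * (44/12)
EF = 0.871 * 3.666667 = 3.1937 kg_CO2/kg_fuel


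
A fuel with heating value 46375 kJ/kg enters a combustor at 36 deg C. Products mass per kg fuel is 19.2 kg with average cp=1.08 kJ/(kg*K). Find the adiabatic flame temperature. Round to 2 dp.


T_ad = T_in + Hc / (m_p * cp)
Denominator = 19.2 * 1.08 = 20.7360
Temperature rise = 46375 / 20.7360 = 2236.45 K
T_ad = 36 + 2236.45 = 2272.45 deg C


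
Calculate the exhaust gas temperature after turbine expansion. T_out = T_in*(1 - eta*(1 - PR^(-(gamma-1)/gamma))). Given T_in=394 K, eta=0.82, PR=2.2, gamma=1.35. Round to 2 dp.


T_out = T_in * (1 - eta * (1 - PR^(-(gamma-1)/gamma)))
Exponent = -(1.35-1)/1.35 = -0.25925926
PR^exp = 2.2^(-0.25925926) = 0.81512413
Factor = 1 - 0.82*(1 - 0.81512413) = 0.84840179
T_out = 394 * 0.84840179 = 334.27 K


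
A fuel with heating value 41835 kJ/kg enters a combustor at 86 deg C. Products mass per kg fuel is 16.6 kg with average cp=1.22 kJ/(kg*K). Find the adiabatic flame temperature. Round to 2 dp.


T_ad = T_in + Hc / (m_p * cp)
Denominator = 16.6 * 1.22 = 20.2520
Temperature rise = 41835 / 20.2520 = 2065.72 K
T_ad = 86 + 2065.72 = 2151.72 deg C


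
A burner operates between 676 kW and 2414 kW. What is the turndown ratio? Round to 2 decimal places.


TDR = Q_max / Q_min
TDR = 2414 / 676 = 3.57


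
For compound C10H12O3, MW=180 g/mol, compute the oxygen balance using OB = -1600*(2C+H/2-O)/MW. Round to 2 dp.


OB = -1600 * (2C + H/2 - O) / MW
Inner = 2*10 + 12/2 - 3 = 23.00
OB = -1600 * 23.00 / 180 = -204.44%


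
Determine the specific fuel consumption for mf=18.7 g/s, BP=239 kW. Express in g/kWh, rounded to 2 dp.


SFC = (mf / BP) * 3600
Rate = 18.7 / 239 = 0.078243 g/(s*kW)
SFC = 0.078243 * 3600 = 281.67 g/kWh


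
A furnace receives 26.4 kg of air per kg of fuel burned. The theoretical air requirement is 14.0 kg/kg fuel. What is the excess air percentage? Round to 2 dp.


Excess air = actual - stoichiometric = 26.4 - 14.0 = 12.40 kg/kg fuel
Excess air % = (excess / stoich) * 100 = (12.40 / 14.0) * 100 = 88.57%


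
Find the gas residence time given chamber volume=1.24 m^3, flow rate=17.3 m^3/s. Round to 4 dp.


tau = V / Q_flow
tau = 1.24 / 17.3 = 0.0717 s


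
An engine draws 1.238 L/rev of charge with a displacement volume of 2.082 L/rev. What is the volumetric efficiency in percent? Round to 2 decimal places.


eta_v = (V_actual / V_disp) * 100
Ratio = 1.238 / 2.082 = 0.5946
eta_v = 0.5946 * 100 = 59.46%


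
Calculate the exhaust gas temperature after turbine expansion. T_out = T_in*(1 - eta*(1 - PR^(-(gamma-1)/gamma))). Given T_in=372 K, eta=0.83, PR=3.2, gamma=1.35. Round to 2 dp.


T_out = T_in * (1 - eta * (1 - PR^(-(gamma-1)/gamma)))
Exponent = -(1.35-1)/1.35 = -0.25925926
PR^exp = 3.2^(-0.25925926) = 0.73966521
Factor = 1 - 0.83*(1 - 0.73966521) = 0.78392212
T_out = 372 * 0.78392212 = 291.62 K


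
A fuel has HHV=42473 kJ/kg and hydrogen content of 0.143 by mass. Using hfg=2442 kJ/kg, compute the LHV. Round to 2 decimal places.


LHV = HHV - hfg * 9 * H
Water correction = 2442 * 9 * 0.143 = 3142.854 kJ/kg
LHV = 42473 - 3142.854 = 39330.15 kJ/kg


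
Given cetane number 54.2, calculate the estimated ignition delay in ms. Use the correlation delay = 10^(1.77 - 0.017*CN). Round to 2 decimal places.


delay = 10^(1.77 - 0.017*CN)
Exponent = 1.77 - 0.017*54.2 = 0.8486
delay = 10^0.8486 = 7.06 ms


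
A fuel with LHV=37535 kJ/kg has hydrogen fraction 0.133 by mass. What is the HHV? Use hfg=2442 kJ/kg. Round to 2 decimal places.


HHV = LHV + hfg * 9 * H
Water addition = 2442 * 9 * 0.133 = 2923.074 kJ/kg
HHV = 37535 + 2923.074 = 40458.07 kJ/kg


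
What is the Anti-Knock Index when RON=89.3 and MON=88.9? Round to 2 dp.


AKI = (RON + MON) / 2
AKI = (89.3 + 88.9) / 2
AKI = 178.2 / 2 = 89.10


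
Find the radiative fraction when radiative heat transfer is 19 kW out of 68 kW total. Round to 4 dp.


f_rad = Q_rad / Q_total
f_rad = 19 / 68 = 0.2794


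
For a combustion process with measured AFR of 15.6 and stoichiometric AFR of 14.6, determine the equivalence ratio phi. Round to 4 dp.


phi = AFR_stoich / AFR_actual
phi = 14.6 / 15.6 = 0.9359


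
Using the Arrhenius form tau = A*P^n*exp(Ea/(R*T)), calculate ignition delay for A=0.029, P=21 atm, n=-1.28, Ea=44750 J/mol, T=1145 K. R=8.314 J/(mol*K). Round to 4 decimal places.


tau = A * P^n * exp(Ea/(R*T))
P^n = 21^(-1.28) = 0.02030296
Ea/(R*T) = 44750/(8.314*1145) = 4.700862
exp(Ea/(R*T)) = 110.042024
tau = 0.029 * 0.02030296 * 110.042024 = 0.0648 ms


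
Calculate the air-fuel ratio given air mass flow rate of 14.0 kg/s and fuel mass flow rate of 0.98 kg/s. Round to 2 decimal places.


AFR = m_air / m_fuel
AFR = 14.0 / 0.98 = 14.29


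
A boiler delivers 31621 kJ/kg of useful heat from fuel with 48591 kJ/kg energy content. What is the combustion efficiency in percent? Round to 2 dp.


Efficiency = (Q_useful / Q_fuel) * 100
Efficiency = (31621 / 48591) * 100
Efficiency = 0.6508 * 100 = 65.08%


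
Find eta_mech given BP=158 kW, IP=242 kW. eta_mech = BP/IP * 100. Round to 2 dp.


eta_mech = (BP / IP) * 100
Ratio = 158 / 242 = 0.6529
eta_mech = 0.6529 * 100 = 65.29%


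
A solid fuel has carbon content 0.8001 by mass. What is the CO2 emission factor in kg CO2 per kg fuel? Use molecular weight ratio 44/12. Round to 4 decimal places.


EF = C_frac * (M_CO2 / M_C)
EF = 0.8001 * (44/12)
EF = 0.8001 * 3.666667 = 2.9337 kg_CO2/kg_fuel


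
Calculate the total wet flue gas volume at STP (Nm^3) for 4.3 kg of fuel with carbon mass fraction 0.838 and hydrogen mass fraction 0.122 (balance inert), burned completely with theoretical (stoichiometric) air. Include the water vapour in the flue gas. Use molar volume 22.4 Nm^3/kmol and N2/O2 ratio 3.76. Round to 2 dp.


Per kg fuel: CO2 = (C/12 kmol)*22.4 = (0.838/12)*22.4 = 1.56427 Nm^3
Per kg fuel: H2O = (H/2 kmol)*22.4 = (0.122/2)*22.4 = 1.36640 Nm^3
O2 needed per kg fuel = C/12 + H/4 = 0.838/12 + 0.122/4 = 0.10033333 kmol
Per kg fuel: N2 = O2*3.76*22.4 = 0.10033333*3.76*22.4 = 8.45047 Nm^3
Total per kg = 1.56427 + 1.36640 + 8.45047 = 11.38114 Nm^3
Total = 11.38114 * 4.3 = 48.94 Nm^3


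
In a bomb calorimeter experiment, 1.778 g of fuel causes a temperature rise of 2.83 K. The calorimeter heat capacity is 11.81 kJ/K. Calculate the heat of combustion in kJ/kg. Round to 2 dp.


Hc = C_cal * delta_T / m_fuel
Q_released = 11.81 * 2.83 = 33.4223 kJ
m_fuel = 1.778 g = 1.778/1000 kg = 0.001778 kg
Hc = 33.4223 / 0.001778 = 18797.69 kJ/kg


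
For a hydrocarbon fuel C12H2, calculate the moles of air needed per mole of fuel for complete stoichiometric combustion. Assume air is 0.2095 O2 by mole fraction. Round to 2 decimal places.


Balanced combustion: C12H2 + 12.5 O2 -> 12 CO2 + 1 H2O
O2 needed = C + H/4 = 12 + 2/4 = 12.50 moles
Air moles = O2 / 0.2095 = 12.50 / 0.2095 = 59.67 moles air


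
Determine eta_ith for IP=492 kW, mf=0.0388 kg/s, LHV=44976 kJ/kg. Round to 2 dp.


eta_ith = (IP / (mf * LHV)) * 100
Denominator = 0.0388 * 44976 = 1745.0688 kW
eta_ith = (492 / 1745.0688) * 100 = 28.19%


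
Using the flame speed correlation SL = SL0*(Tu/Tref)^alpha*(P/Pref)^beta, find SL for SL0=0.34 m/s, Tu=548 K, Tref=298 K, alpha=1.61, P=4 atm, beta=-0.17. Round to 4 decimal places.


SL = SL0 * (Tu/Tref)^alpha * (P/Pref)^beta
T ratio = 548/298 = 1.83892617
(T ratio)^alpha = 1.83892617^1.61 = 2.666543
(P/Pref)^beta = 4^(-0.17) = 0.790041
SL = 0.34 * 2.666543 * 0.790041 = 0.7163 m/s


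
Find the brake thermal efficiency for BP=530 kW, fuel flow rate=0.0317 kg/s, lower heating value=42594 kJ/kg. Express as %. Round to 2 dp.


eta_BTE = (BP / (mf * LHV)) * 100
Denominator = 0.0317 * 42594 = 1350.2298 kW
eta_BTE = (530 / 1350.2298) * 100 = 39.25%


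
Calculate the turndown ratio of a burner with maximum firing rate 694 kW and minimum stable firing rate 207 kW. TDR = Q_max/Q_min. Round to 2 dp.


TDR = Q_max / Q_min
TDR = 694 / 207 = 3.35


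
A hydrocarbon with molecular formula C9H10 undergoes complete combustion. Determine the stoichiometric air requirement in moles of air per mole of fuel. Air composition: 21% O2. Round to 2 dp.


Balanced combustion: C9H10 + 11.5 O2 -> 9 CO2 + 5 H2O
O2 needed = C + H/4 = 9 + 10/4 = 11.50 moles
Air moles = O2 / 0.21 = 11.50 / 0.21 = 54.76 moles air


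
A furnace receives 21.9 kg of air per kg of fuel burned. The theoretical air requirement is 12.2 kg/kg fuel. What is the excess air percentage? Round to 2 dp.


Excess air = actual - stoichiometric = 21.9 - 12.2 = 9.70 kg/kg fuel
Excess air % = (excess / stoich) * 100 = (9.70 / 12.2) * 100 = 79.51%


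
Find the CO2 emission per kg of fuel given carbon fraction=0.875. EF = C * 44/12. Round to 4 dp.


EF = C_frac * (M_CO2 / M_C)
EF = 0.875 * (44/12)
EF = 0.875 * 3.666667 = 3.2083 kg_CO2/kg_fuel


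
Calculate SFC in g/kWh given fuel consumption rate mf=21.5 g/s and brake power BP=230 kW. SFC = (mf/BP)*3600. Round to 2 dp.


SFC = (mf / BP) * 3600
Rate = 21.5 / 230 = 0.093478 g/(s*kW)
SFC = 0.093478 * 3600 = 336.52 g/kWh


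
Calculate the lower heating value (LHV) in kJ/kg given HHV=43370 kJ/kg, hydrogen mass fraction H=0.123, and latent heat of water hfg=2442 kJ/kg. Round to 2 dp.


LHV = HHV - hfg * 9 * H
Water correction = 2442 * 9 * 0.123 = 2703.294 kJ/kg
LHV = 43370 - 2703.294 = 40666.71 kJ/kg


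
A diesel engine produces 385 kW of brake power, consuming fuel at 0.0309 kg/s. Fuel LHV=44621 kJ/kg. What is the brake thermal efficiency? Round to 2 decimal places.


eta_BTE = (BP / (mf * LHV)) * 100
Denominator = 0.0309 * 44621 = 1378.7889 kW
eta_BTE = (385 / 1378.7889) * 100 = 27.92%


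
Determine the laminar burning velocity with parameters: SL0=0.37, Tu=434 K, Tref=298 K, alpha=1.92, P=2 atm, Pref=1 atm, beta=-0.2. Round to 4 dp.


SL = SL0 * (Tu/Tref)^alpha * (P/Pref)^beta
T ratio = 434/298 = 1.45637584
(T ratio)^alpha = 1.45637584^1.92 = 2.058188
(P/Pref)^beta = 2^(-0.2) = 0.870551
SL = 0.37 * 2.058188 * 0.870551 = 0.6630 m/s


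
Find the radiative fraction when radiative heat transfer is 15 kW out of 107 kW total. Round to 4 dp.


f_rad = Q_rad / Q_total
f_rad = 15 / 107 = 0.1402


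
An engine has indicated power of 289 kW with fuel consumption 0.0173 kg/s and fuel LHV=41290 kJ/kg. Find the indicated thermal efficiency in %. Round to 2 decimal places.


eta_ith = (IP / (mf * LHV)) * 100
Denominator = 0.0173 * 41290 = 714.3170 kW
eta_ith = (289 / 714.3170) * 100 = 40.46%


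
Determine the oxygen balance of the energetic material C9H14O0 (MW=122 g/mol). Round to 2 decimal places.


OB = -1600 * (2C + H/2 - O) / MW
Inner = 2*9 + 14/2 - 0 = 25.00
OB = -1600 * 25.00 / 122 = -327.87%


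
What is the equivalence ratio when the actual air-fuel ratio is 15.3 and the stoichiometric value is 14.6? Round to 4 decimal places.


phi = AFR_stoich / AFR_actual
phi = 14.6 / 15.3 = 0.9542


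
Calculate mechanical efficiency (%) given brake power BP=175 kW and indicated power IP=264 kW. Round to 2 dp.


eta_mech = (BP / IP) * 100
Ratio = 175 / 264 = 0.6629
eta_mech = 0.6629 * 100 = 66.29%


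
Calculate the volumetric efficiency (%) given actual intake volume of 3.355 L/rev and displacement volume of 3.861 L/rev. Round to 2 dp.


eta_v = (V_actual / V_disp) * 100
Ratio = 3.355 / 3.861 = 0.8689
eta_v = 0.8689 * 100 = 86.89%


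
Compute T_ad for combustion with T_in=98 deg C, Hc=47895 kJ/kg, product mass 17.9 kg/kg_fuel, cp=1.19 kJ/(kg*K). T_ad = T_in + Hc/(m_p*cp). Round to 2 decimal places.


T_ad = T_in + Hc / (m_p * cp)
Denominator = 17.9 * 1.19 = 21.3010
Temperature rise = 47895 / 21.3010 = 2248.49 K
T_ad = 98 + 2248.49 = 2346.49 deg C


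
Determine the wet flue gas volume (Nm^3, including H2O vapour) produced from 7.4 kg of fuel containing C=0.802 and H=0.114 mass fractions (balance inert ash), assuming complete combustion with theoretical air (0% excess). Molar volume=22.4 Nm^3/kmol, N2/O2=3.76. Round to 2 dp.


Per kg fuel: CO2 = (C/12 kmol)*22.4 = (0.802/12)*22.4 = 1.49707 Nm^3
Per kg fuel: H2O = (H/2 kmol)*22.4 = (0.114/2)*22.4 = 1.27680 Nm^3
O2 needed per kg fuel = C/12 + H/4 = 0.802/12 + 0.114/4 = 0.09533333 kmol
Per kg fuel: N2 = O2*3.76*22.4 = 0.09533333*3.76*22.4 = 8.02935 Nm^3
Total per kg = 1.49707 + 1.27680 + 8.02935 = 10.80322 Nm^3
Total = 10.80322 * 7.4 = 79.94 Nm^3


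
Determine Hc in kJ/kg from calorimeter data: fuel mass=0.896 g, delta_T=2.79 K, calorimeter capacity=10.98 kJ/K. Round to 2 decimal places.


Hc = C_cal * delta_T / m_fuel
Q_released = 10.98 * 2.79 = 30.6342 kJ
m_fuel = 0.896 g = 0.896/1000 kg = 0.000896 kg
Hc = 30.6342 / 0.000896 = 34189.96 kJ/kg


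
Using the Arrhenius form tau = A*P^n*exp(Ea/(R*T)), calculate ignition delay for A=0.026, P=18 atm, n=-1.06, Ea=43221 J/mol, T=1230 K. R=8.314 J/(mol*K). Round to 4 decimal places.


tau = A * P^n * exp(Ea/(R*T))
P^n = 18^(-1.06) = 0.04671014
Ea/(R*T) = 43221/(8.314*1230) = 4.226488
exp(Ea/(R*T)) = 68.476347
tau = 0.026 * 0.04671014 * 68.476347 = 0.0832 ms


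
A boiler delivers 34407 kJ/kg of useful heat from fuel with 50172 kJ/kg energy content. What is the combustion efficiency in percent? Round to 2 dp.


Efficiency = (Q_useful / Q_fuel) * 100
Efficiency = (34407 / 50172) * 100
Efficiency = 0.6858 * 100 = 68.58%


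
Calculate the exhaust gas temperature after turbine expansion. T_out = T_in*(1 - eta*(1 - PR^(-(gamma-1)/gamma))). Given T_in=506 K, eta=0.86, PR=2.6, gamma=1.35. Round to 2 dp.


T_out = T_in * (1 - eta * (1 - PR^(-(gamma-1)/gamma)))
Exponent = -(1.35-1)/1.35 = -0.25925926
PR^exp = 2.6^(-0.25925926) = 0.78057442
Factor = 1 - 0.86*(1 - 0.78057442) = 0.81129400
T_out = 506 * 0.81129400 = 410.51 K


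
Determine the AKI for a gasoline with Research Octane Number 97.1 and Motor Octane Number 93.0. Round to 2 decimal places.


AKI = (RON + MON) / 2
AKI = (97.1 + 93.0) / 2
AKI = 190.1 / 2 = 95.05


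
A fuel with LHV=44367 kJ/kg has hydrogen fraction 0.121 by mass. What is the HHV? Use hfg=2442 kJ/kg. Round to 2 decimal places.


HHV = LHV + hfg * 9 * H
Water addition = 2442 * 9 * 0.121 = 2659.338 kJ/kg
HHV = 44367 + 2659.338 = 47026.34 kJ/kg


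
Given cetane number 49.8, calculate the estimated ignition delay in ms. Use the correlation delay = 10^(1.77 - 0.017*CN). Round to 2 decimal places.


delay = 10^(1.77 - 0.017*CN)
Exponent = 1.77 - 0.017*49.8 = 0.9234
delay = 10^0.9234 = 8.38 ms


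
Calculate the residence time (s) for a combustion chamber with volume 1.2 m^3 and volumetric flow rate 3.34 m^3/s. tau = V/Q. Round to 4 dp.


tau = V / Q_flow
tau = 1.2 / 3.34 = 0.3593 s


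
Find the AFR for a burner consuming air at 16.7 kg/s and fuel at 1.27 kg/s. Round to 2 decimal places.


AFR = m_air / m_fuel
AFR = 16.7 / 1.27 = 13.15


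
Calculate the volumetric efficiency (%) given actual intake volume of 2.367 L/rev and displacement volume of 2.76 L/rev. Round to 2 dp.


eta_v = (V_actual / V_disp) * 100
Ratio = 2.367 / 2.76 = 0.8576
eta_v = 0.8576 * 100 = 85.76%


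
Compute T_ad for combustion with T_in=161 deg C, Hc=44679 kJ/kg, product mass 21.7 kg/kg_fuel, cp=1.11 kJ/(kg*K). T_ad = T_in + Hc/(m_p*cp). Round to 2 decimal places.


T_ad = T_in + Hc / (m_p * cp)
Denominator = 21.7 * 1.11 = 24.0870
Temperature rise = 44679 / 24.0870 = 1854.90 K
T_ad = 161 + 1854.90 = 2015.90 deg C


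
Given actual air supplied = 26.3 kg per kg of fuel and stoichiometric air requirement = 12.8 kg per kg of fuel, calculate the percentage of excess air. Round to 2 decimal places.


Excess air = actual - stoichiometric = 26.3 - 12.8 = 13.50 kg/kg fuel
Excess air % = (excess / stoich) * 100 = (13.50 / 12.8) * 100 = 105.47%


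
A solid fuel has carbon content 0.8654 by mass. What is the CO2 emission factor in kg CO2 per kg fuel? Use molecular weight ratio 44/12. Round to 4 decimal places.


EF = C_frac * (M_CO2 / M_C)
EF = 0.8654 * (44/12)
EF = 0.8654 * 3.666667 = 3.1731 kg_CO2/kg_fuel


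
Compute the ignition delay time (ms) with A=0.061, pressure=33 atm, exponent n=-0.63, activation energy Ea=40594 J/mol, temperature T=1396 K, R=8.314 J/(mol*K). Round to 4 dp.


tau = A * P^n * exp(Ea/(R*T))
P^n = 33^(-0.63) = 0.11049337
Ea/(R*T) = 40594/(8.314*1396) = 3.497570
exp(Ea/(R*T)) = 33.035077
tau = 0.061 * 0.11049337 * 33.035077 = 0.2227 ms


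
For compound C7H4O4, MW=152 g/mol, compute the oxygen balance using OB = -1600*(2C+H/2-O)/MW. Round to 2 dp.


OB = -1600 * (2C + H/2 - O) / MW
Inner = 2*7 + 4/2 - 4 = 12.00
OB = -1600 * 12.00 / 152 = -126.32%


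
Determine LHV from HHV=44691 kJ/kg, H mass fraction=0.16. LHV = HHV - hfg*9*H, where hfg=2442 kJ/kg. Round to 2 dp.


LHV = HHV - hfg * 9 * H
Water correction = 2442 * 9 * 0.16 = 3516.480 kJ/kg
LHV = 44691 - 3516.480 = 41174.52 kJ/kg


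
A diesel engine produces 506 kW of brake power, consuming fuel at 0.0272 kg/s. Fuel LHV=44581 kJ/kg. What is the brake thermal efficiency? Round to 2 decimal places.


eta_BTE = (BP / (mf * LHV)) * 100
Denominator = 0.0272 * 44581 = 1212.6032 kW
eta_BTE = (506 / 1212.6032) * 100 = 41.73%


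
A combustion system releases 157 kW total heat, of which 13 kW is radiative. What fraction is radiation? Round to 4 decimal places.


f_rad = Q_rad / Q_total
f_rad = 13 / 157 = 0.0828


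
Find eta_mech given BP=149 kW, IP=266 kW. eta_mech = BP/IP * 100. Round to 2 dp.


eta_mech = (BP / IP) * 100
Ratio = 149 / 266 = 0.5602
eta_mech = 0.5602 * 100 = 56.02%


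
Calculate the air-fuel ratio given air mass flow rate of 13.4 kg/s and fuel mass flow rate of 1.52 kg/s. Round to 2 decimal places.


AFR = m_air / m_fuel
AFR = 13.4 / 1.52 = 8.82


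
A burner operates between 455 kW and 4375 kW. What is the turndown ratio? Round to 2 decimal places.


TDR = Q_max / Q_min
TDR = 4375 / 455 = 9.62


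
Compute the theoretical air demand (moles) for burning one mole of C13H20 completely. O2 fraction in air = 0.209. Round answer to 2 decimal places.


Balanced combustion: C13H20 + 18 O2 -> 13 CO2 + 10 H2O
O2 needed = C + H/4 = 13 + 20/4 = 18.00 moles
Air moles = O2 / 0.209 = 18.00 / 0.209 = 86.12 moles air


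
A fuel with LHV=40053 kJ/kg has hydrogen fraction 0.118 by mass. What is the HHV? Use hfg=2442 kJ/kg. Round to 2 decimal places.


HHV = LHV + hfg * 9 * H
Water addition = 2442 * 9 * 0.118 = 2593.404 kJ/kg
HHV = 40053 + 2593.404 = 42646.40 kJ/kg


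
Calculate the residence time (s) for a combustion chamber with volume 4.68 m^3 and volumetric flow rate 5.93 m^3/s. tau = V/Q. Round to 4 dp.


tau = V / Q_flow
tau = 4.68 / 5.93 = 0.7892 s


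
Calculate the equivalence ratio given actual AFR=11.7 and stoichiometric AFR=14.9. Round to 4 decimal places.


phi = AFR_stoich / AFR_actual
phi = 14.9 / 11.7 = 1.2735


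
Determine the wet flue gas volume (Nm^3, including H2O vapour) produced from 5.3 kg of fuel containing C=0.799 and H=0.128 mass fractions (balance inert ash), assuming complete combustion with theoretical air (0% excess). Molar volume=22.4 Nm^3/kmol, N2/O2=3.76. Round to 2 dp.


Per kg fuel: CO2 = (C/12 kmol)*22.4 = (0.799/12)*22.4 = 1.49147 Nm^3
Per kg fuel: H2O = (H/2 kmol)*22.4 = (0.128/2)*22.4 = 1.43360 Nm^3
O2 needed per kg fuel = C/12 + H/4 = 0.799/12 + 0.128/4 = 0.09858333 kmol
Per kg fuel: N2 = O2*3.76*22.4 = 0.09858333*3.76*22.4 = 8.30308 Nm^3
Total per kg = 1.49147 + 1.43360 + 8.30308 = 11.22815 Nm^3
Total = 11.22815 * 5.3 = 59.51 Nm^3
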